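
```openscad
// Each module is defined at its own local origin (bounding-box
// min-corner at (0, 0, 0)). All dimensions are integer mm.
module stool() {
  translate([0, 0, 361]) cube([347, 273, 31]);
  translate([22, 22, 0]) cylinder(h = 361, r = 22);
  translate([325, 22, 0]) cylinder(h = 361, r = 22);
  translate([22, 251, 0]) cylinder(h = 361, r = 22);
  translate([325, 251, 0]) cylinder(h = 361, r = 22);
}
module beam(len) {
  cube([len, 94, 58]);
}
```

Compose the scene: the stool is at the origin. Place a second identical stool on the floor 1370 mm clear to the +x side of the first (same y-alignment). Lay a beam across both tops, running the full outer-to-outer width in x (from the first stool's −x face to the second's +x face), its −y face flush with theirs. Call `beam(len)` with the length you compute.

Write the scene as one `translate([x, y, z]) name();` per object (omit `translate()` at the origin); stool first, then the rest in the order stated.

stool();
translate([1717, 0, 0]) stool();
translate([0, 0, 392]) beam(2064);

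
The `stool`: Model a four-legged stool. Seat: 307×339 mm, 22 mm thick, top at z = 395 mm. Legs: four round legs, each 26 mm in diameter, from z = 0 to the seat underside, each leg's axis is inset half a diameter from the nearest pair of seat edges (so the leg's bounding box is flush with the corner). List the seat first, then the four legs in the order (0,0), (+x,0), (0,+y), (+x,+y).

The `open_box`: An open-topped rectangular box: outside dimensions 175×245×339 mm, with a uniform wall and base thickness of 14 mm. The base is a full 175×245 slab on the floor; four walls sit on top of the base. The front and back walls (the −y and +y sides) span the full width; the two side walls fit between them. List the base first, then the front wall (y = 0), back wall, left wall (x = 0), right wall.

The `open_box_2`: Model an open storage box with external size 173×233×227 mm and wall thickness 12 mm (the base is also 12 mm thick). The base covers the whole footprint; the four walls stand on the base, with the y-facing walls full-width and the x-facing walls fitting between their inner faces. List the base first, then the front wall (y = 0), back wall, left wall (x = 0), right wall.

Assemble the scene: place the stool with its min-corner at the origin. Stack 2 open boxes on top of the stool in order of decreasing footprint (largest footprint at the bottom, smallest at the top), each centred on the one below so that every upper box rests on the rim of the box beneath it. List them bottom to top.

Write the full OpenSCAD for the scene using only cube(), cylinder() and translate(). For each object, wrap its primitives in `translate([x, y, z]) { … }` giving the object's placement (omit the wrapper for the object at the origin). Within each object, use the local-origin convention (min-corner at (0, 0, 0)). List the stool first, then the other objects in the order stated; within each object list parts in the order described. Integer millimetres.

translate([0, 0, 373]) cube([307, 339, 22]);
translate([13, 13, 0]) cylinder(h = 373, r = 13);
translate([294, 13, 0]) cylinder(h = 373, r = 13);
translate([13, 326, 0]) cylinder(h = 373, r = 13);
translate([294, 326, 0]) cylinder(h = 373, r = 13);
translate([66, 47, 395]) {
  cube([175, 245, 14]);
  translate([0, 0, 14]) cube([175, 14, 325]);
  translate([0, 231, 14]) cube([175, 14, 325]);
  translate([0, 14, 14]) cube([14, 217, 325]);
  translate([161, 14, 14]) cube([14, 217, 325]);
}
translate([67, 53, 734]) {
  cube([173, 233, 12]);
  translate([0, 0, 12]) cube([173, 12, 215]);
  translate([0, 221, 12]) cube([173, 12, 215]);
  translate([0, 12, 12]) cube([12, 209, 215]);
  translate([161, 12, 12]) cube([12, 209, 215]);
}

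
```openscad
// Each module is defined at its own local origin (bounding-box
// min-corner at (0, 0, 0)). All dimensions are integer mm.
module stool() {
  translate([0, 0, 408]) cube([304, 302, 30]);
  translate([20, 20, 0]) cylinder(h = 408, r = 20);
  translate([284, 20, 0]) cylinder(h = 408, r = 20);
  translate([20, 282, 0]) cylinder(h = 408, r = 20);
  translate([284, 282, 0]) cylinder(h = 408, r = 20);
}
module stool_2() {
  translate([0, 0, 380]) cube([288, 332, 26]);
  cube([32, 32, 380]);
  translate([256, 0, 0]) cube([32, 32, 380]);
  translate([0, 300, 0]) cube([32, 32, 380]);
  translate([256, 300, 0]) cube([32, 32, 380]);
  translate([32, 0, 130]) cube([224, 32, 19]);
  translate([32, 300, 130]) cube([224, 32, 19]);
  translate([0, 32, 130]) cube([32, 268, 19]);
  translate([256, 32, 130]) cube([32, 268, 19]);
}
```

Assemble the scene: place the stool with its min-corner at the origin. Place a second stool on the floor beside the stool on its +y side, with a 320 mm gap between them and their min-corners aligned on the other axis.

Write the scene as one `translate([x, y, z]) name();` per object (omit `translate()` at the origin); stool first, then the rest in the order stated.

stool();
translate([0, 622, 0]) stool_2();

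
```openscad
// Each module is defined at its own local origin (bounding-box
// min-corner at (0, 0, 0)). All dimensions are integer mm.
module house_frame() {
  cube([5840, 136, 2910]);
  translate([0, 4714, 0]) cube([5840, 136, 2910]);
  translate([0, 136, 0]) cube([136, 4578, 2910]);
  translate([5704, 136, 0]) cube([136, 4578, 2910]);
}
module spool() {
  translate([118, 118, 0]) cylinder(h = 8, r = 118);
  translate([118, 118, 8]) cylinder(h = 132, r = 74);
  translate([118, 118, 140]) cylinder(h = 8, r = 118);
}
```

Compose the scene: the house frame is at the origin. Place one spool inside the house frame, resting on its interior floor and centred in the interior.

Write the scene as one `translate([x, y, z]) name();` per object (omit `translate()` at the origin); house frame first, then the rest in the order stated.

house_frame();
translate([2802, 2307, 0]) spool();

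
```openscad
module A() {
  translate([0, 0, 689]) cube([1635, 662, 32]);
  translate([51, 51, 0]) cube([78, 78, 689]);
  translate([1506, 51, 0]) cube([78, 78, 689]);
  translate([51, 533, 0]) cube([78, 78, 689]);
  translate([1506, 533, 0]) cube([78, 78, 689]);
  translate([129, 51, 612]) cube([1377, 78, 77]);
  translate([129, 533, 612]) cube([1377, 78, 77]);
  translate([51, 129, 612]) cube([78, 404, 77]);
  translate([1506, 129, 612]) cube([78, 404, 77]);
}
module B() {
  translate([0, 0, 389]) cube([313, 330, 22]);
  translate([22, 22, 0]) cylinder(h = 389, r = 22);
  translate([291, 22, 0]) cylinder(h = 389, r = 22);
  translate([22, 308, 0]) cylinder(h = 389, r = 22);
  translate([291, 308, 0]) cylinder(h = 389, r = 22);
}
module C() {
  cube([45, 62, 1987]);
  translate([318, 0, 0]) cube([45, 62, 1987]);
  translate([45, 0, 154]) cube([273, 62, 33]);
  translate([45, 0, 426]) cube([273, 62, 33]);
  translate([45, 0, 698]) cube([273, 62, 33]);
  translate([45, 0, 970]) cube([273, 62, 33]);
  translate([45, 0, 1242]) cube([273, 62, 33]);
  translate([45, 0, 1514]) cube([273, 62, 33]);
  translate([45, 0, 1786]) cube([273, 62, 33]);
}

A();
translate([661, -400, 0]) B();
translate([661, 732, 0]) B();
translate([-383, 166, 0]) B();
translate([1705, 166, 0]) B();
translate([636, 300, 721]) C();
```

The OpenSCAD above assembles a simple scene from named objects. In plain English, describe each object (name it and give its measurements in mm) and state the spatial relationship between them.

A is a table with a 1635×662 mm rectangular top, 32 mm thick, top surface at z = 721 mm, supported by four 78×78 mm square legs, each inset 51 mm from the nearest pair of top edges, running from the floor. Four apron rails, 78 mm thick and 77 mm tall, run between adjacent legs with their top edges flush with the underside of the top and their outer faces flush with the legs' outer faces.

B is a simple wooden stool: a rectangular seat 313 mm (x) by 330 mm (y), 22 mm thick, top face at z = 411 mm, on four round legs, each 44 mm in diameter. The legs rest on z = 0, each leg's axis is inset half a diameter from the nearest pair of seat edges (so the leg's bounding box is flush with the corner).

C is a straight ladder. Two 45×62 mm vertical rails, 1987 mm tall, stand 363 mm apart (outside-to-outside) with their front faces coplanar on the −y side. 7 rungs, each 62 mm deep and 33 mm tall, span between the inner faces of the rails, front faces flush with the rails. The lowest rung's underside is at z = 154 mm and rungs are spaced 272 mm apart (underside to underside).

Four stools sit around the table at the −y, +y, −x, +x sides. The ladder is on top of the table, centred.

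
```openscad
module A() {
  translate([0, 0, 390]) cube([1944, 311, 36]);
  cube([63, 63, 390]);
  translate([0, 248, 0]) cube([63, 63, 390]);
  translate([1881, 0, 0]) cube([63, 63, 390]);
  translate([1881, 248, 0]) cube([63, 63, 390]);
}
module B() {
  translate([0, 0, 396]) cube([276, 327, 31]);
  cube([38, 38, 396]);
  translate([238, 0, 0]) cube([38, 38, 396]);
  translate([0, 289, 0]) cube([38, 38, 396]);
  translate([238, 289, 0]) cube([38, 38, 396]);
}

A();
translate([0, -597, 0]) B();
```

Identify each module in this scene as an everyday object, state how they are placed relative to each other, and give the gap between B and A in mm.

A is a bench. B is a stool. The stool is on the floor beside the bench on its −y side. The gap between the stool and the bench is 270 mm.

The stool's nearest face is 270 mm from the bench's −y face.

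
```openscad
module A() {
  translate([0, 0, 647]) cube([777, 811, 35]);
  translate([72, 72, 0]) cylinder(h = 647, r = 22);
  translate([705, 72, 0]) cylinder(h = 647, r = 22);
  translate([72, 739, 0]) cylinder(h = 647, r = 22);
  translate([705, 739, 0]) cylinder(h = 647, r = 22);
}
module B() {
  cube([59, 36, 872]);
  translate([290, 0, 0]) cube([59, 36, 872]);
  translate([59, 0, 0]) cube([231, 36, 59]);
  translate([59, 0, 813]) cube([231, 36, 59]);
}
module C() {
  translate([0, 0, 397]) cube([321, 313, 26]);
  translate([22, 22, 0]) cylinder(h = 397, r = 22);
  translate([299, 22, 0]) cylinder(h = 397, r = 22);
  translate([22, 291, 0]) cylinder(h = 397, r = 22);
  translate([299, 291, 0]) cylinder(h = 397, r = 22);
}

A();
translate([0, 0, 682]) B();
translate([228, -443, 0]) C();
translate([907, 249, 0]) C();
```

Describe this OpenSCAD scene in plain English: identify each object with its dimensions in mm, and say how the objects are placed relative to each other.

A is a rectangular dining table. The top is 777×811×35 mm with its upper surface at z = 682 mm. It stands on four round legs of 44 mm diameter, each leg's bounding box inset 50 mm from the nearest pair of top edges, running from the floor to the underside of the top.

B is a picture frame with a 231×754 mm rectangular opening (x by z) and a uniform 59 mm border on every side. Frame depth is 36 mm along y. It is built from two vertical stiles running the full outside height and two horizontal rails spanning the gap between the stiles.

C is a four-legged stool. The seat is a 321×313×26 mm slab whose top surface is at z = 423 mm; four round legs, each 44 mm in diameter, run from the floor (z = 0) to the underside of the seat, each leg's axis is inset half a diameter from the nearest pair of seat edges (so the leg's bounding box is flush with the corner).

The picture frame is on top of the table. Two stools sit around the table at the −y, +x sides.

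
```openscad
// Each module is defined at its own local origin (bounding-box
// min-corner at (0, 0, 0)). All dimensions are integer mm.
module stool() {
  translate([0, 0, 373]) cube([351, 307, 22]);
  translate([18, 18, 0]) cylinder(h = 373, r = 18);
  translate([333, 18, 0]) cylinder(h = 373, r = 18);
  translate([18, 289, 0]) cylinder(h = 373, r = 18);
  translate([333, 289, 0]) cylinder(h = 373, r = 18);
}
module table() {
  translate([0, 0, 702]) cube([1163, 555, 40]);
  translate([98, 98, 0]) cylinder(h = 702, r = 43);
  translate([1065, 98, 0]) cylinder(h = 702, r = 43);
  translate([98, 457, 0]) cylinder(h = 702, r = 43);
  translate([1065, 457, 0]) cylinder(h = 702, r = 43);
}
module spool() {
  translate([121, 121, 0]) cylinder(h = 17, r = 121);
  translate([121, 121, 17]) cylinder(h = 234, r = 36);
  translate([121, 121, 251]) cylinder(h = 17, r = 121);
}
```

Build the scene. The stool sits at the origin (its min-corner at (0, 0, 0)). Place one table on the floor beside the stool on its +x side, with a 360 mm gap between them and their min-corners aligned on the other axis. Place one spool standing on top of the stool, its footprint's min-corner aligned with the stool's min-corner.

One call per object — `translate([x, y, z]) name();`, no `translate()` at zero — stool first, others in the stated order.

stool();
translate([711, 0, 0]) table();
translate([0, 0, 395]) spool();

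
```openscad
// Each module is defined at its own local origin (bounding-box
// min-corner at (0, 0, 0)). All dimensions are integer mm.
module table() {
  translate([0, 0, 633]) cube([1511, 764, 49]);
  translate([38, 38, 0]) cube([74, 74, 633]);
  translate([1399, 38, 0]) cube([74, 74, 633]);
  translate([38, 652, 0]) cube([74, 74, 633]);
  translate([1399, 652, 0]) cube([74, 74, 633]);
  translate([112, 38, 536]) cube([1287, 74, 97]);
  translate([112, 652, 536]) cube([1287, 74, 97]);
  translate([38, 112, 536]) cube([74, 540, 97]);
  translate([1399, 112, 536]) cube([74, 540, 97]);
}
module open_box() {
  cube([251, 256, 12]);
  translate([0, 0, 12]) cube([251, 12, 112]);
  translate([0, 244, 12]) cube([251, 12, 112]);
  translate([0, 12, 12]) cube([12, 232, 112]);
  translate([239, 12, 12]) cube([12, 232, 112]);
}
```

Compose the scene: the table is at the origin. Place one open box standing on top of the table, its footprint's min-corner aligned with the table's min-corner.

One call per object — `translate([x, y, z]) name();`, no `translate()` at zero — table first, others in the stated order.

table();
translate([0, 0, 682]) open_box();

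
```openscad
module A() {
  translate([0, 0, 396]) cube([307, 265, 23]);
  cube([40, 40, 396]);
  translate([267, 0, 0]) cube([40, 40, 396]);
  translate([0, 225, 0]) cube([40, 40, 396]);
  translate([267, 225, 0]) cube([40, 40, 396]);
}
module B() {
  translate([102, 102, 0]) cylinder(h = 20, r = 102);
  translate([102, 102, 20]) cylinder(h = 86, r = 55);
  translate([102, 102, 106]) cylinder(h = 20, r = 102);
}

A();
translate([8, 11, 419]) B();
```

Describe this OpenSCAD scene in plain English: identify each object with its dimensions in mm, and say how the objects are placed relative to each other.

A is a four-legged stool. The seat is 307×265 mm, 23 mm thick, top at z = 419 mm. It stands on four square legs, each 40×40 mm in cross-section, from z = 0 to the seat underside, each flush with a corner of the seat.

B is a spool: two coaxial disc flanges of radius 102 mm and thickness 20 mm, joined by a core cylinder of radius 55 mm and height 86 mm. The lower flange rests on z = 0 and the three cylinders share a vertical axis.

The spool is on top of the stool.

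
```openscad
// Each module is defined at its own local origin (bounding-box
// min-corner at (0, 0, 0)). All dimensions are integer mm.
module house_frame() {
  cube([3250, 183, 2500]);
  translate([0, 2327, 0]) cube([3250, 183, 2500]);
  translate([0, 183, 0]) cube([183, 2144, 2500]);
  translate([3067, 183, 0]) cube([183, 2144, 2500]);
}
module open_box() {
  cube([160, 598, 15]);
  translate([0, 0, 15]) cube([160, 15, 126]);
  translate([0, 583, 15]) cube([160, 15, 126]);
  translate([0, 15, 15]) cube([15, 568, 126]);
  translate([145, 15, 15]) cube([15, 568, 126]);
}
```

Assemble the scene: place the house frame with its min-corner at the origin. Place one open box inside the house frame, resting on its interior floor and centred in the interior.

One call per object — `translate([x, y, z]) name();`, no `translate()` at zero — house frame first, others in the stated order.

house_frame();
translate([1545, 956, 0]) open_box();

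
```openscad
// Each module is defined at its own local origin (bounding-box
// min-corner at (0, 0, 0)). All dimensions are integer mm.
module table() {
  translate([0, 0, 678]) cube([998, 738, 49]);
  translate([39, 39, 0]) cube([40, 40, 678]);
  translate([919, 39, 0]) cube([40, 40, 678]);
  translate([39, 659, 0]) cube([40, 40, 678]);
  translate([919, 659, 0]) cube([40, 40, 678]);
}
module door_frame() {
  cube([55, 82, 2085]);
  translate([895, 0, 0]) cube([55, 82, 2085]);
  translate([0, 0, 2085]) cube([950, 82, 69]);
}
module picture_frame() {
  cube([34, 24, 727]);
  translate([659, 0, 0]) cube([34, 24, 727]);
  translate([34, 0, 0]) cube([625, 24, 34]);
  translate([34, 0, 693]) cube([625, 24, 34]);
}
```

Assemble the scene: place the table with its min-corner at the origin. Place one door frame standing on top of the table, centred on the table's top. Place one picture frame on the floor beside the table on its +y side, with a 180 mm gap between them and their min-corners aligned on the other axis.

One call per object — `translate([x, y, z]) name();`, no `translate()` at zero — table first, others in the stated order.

table();
translate([24, 328, 727]) door_frame();
translate([0, 918, 0]) picture_frame();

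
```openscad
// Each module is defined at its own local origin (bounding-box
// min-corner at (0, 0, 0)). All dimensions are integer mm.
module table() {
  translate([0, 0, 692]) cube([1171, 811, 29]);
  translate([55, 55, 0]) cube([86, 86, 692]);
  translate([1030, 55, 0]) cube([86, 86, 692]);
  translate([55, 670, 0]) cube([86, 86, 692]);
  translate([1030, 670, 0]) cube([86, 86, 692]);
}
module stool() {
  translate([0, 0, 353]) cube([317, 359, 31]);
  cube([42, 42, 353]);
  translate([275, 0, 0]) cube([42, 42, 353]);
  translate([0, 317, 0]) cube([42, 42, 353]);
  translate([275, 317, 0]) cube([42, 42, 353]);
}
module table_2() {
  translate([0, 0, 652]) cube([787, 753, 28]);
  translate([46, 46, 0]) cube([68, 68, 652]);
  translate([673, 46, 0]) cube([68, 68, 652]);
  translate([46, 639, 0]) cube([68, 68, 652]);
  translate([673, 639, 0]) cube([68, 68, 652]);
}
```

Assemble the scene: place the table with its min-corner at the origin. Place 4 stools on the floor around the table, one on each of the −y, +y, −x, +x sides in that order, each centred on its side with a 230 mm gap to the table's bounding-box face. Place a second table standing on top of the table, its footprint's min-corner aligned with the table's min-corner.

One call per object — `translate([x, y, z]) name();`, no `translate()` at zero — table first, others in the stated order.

table();
translate([427, -589, 0]) stool();
translate([427, 1041, 0]) stool();
translate([-547, 226, 0]) stool();
translate([1401, 226, 0]) stool();
translate([0, 0, 721]) table_2();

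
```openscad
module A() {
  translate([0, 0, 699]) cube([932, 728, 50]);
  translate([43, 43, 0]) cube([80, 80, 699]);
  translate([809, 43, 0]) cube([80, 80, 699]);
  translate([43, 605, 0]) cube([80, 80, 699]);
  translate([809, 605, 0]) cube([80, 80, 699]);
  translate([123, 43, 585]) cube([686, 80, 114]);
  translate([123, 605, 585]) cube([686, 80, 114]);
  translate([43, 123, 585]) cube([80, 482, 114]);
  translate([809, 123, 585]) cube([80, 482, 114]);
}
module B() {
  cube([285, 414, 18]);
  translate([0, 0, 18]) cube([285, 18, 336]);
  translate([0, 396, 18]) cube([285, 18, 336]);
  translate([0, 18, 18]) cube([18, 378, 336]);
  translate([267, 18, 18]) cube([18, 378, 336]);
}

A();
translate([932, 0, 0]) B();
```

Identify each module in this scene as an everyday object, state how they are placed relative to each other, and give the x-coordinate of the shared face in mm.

A is a table. B is an open box. The open box is against the table's +x side, with their −y faces flush. The x-coordinate of the shared face is 932 mm.

The table's +x face and the open box's −x face are both at x = 932 mm.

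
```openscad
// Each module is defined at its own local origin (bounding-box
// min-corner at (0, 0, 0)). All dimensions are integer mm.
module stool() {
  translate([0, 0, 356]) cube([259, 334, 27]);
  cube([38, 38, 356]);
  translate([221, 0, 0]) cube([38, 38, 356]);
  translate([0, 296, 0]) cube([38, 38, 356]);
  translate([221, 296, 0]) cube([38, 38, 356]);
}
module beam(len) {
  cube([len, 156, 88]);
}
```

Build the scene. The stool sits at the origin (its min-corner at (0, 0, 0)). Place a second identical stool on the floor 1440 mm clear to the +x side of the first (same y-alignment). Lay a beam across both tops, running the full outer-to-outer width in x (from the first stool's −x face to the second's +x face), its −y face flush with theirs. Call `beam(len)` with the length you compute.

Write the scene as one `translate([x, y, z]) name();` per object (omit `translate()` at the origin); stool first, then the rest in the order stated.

stool();
translate([1699, 0, 0]) stool();
translate([0, 0, 383]) beam(1958);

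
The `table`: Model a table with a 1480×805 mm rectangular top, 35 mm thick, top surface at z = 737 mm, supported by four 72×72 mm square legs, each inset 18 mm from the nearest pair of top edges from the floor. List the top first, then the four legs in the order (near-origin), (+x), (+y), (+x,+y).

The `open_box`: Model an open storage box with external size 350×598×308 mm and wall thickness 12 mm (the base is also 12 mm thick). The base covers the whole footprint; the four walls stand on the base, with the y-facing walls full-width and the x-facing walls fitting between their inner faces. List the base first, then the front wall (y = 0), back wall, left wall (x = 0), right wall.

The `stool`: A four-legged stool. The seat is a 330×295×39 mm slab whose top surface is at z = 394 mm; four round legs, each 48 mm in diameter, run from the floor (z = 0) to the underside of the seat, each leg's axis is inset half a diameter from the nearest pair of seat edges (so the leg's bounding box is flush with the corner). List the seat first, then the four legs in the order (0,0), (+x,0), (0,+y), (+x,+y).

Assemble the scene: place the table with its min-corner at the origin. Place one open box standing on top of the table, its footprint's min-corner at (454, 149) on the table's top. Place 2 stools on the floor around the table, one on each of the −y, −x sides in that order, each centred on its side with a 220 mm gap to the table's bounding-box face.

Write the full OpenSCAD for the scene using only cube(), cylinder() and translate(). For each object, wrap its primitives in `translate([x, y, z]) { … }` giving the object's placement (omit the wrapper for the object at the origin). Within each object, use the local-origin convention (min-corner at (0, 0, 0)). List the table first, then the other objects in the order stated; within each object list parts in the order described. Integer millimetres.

translate([0, 0, 702]) cube([1480, 805, 35]);
translate([18, 18, 0]) cube([72, 72, 702]);
translate([1390, 18, 0]) cube([72, 72, 702]);
translate([18, 715, 0]) cube([72, 72, 702]);
translate([1390, 715, 0]) cube([72, 72, 702]);
translate([454, 149, 737]) {
  cube([350, 598, 12]);
  translate([0, 0, 12]) cube([350, 12, 296]);
  translate([0, 586, 12]) cube([350, 12, 296]);
  translate([0, 12, 12]) cube([12, 574, 296]);
  translate([338, 12, 12]) cube([12, 574, 296]);
}
translate([575, -515, 0]) {
  translate([0, 0, 355]) cube([330, 295, 39]);
  translate([24, 24, 0]) cylinder(h = 355, r = 24);
  translate([306, 24, 0]) cylinder(h = 355, r = 24);
  translate([24, 271, 0]) cylinder(h = 355, r = 24);
  translate([306, 271, 0]) cylinder(h = 355, r = 24);
}
translate([-550, 255, 0]) {
  translate([0, 0, 355]) cube([330, 295, 39]);
  translate([24, 24, 0]) cylinder(h = 355, r = 24);
  translate([306, 24, 0]) cylinder(h = 355, r = 24);
  translate([24, 271, 0]) cylinder(h = 355, r = 24);
  translate([306, 271, 0]) cylinder(h = 355, r = 24);
}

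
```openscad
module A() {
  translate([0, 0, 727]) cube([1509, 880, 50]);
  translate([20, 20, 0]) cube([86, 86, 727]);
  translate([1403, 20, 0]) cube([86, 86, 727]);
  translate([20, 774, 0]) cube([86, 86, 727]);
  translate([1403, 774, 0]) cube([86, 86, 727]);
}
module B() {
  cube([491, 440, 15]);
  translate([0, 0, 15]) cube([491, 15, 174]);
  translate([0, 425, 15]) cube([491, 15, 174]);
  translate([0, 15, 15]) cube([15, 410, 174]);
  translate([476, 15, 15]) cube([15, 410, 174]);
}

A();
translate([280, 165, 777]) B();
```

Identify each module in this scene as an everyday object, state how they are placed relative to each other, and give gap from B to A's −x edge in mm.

A is a table. B is an open box. The open box is on top of the table. The gap from the open box to the table's −x edge is 280 mm.

The open box's min-x is at 280; the table's min-x is 0; gap = 280 mm.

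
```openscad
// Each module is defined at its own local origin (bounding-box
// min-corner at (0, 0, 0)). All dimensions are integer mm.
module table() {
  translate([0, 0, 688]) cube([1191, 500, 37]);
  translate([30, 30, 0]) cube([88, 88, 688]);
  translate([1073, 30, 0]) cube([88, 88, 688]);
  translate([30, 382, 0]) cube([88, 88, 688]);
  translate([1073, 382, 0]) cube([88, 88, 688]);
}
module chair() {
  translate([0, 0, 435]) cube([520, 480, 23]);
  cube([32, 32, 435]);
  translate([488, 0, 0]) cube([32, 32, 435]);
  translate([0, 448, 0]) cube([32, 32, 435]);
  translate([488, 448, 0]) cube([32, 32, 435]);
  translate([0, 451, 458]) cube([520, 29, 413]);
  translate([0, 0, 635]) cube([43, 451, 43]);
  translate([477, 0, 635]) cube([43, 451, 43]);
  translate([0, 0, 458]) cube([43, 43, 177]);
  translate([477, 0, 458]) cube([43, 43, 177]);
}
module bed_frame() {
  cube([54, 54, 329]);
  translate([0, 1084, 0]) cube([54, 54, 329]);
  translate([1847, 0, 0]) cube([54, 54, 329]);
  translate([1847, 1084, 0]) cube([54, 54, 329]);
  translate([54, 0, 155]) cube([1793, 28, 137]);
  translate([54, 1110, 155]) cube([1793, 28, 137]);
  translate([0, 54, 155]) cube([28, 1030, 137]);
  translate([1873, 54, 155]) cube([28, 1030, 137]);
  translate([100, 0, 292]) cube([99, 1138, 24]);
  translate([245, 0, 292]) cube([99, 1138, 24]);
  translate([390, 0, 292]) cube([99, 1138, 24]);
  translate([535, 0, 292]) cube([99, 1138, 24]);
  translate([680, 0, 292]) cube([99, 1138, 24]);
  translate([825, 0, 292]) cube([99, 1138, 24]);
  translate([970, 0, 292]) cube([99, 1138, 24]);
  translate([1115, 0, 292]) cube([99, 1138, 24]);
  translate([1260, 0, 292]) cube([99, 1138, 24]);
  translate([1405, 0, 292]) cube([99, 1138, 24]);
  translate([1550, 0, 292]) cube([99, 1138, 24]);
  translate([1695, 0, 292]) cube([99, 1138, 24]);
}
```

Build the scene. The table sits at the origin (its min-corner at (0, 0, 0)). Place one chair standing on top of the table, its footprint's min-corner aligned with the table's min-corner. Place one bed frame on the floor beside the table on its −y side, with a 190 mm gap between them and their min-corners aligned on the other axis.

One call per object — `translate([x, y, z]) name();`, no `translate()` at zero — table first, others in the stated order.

table();
translate([0, 0, 725]) chair();
translate([0, -1328, 0]) bed_frame();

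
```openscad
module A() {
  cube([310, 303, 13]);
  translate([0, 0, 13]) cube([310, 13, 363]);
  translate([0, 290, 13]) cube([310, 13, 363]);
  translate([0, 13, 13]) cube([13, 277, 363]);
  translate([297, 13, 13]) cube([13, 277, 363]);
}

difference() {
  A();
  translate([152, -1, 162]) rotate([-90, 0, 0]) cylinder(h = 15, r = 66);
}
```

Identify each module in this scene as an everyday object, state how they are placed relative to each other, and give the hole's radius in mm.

The subtracted cylinder has r = 66 mm.

A is an open box. The open box has a circular hole through its front wall. The hole's radius is 66 mm.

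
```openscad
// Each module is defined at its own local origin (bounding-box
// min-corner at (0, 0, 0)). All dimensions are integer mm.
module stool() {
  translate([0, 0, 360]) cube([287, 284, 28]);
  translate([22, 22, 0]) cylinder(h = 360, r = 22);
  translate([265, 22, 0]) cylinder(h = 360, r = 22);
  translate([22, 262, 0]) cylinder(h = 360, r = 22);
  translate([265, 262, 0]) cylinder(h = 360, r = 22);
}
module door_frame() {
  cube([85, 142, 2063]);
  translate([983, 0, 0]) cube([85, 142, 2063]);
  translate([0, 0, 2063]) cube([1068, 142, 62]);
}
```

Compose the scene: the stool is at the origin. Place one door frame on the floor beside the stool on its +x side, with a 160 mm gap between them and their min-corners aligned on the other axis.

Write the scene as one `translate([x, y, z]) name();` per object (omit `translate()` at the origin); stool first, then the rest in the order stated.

stool();
translate([447, 0, 0]) door_frame();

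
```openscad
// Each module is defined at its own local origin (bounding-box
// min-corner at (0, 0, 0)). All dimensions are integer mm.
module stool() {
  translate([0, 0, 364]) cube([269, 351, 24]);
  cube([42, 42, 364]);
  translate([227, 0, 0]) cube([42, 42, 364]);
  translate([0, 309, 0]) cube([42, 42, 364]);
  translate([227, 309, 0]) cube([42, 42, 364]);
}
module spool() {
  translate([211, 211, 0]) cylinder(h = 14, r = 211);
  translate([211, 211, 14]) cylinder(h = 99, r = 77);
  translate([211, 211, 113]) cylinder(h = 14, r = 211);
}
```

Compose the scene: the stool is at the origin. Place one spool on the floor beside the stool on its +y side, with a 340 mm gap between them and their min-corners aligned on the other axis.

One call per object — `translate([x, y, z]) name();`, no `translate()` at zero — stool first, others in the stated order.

stool();
translate([0, 691, 0]) spool();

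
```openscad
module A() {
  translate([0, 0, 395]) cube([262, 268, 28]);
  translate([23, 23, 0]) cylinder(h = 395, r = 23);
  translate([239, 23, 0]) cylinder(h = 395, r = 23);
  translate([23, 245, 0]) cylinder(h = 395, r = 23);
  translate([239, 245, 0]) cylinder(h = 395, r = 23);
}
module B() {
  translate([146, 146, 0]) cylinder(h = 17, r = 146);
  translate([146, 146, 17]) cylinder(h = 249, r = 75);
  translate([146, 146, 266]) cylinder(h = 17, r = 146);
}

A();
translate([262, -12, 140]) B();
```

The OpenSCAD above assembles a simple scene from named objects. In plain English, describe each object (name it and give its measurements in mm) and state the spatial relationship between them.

A is a four-legged stool. The seat is a 262×268×28 mm slab whose top surface is at z = 423 mm; four round legs, each 46 mm in diameter, run from the floor (z = 0) to the underside of the seat, each leg's axis is inset half a diameter from the nearest pair of seat edges (so the leg's bounding box is flush with the corner).

B is a spool: two coaxial disc flanges of radius 146 mm and thickness 17 mm, joined by a core cylinder of radius 75 mm and height 249 mm. The lower flange rests on z = 0 and the three cylinders share a vertical axis.

The spool is beside the stool with their tops flush at z = 423.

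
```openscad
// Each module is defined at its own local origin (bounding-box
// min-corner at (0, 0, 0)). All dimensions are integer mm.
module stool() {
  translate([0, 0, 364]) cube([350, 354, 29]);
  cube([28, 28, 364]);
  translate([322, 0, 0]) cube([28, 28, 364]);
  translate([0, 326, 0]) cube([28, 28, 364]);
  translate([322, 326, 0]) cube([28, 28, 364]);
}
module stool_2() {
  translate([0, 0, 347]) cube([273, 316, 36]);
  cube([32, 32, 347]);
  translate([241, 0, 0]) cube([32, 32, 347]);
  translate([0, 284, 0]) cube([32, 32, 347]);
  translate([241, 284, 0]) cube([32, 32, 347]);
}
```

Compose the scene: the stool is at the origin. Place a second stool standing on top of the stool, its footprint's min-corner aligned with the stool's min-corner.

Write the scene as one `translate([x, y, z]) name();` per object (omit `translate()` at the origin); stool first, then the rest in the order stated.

stool();
translate([0, 0, 393]) stool_2();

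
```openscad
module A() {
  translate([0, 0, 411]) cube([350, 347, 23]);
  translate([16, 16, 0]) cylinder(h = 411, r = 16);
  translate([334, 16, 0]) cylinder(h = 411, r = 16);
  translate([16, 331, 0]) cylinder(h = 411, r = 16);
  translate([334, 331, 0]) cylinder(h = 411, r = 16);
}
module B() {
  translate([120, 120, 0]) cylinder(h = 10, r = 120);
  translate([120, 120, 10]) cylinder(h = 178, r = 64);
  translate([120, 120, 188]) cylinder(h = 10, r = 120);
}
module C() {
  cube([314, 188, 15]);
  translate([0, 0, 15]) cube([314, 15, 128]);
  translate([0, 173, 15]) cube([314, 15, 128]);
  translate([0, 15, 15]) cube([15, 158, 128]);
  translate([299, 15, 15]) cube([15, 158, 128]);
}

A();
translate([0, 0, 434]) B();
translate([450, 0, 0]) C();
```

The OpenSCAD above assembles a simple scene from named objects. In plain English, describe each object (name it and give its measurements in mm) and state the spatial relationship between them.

A is a simple wooden stool: a rectangular seat 350 mm (x) by 347 mm (y), 23 mm thick, top face at z = 434 mm, on four round legs, each 32 mm in diameter. The legs rest on z = 0, each leg's axis is inset half a diameter from the nearest pair of seat edges (so the leg's bounding box is flush with the corner).

B is a spool: two coaxial disc flanges of radius 120 mm and thickness 10 mm, joined by a core cylinder of radius 64 mm and height 178 mm. The lower flange rests on z = 0 and the three cylinders share a vertical axis.

C is an open storage box with external size 314×188×143 mm and wall thickness 15 mm (the base is also 15 mm thick). The base covers the whole footprint; the four walls stand on the base, with the y-facing walls full-width and the x-facing walls fitting between their inner faces.

The spool is on top of the stool. The open box is on the floor beside the stool on its +x side.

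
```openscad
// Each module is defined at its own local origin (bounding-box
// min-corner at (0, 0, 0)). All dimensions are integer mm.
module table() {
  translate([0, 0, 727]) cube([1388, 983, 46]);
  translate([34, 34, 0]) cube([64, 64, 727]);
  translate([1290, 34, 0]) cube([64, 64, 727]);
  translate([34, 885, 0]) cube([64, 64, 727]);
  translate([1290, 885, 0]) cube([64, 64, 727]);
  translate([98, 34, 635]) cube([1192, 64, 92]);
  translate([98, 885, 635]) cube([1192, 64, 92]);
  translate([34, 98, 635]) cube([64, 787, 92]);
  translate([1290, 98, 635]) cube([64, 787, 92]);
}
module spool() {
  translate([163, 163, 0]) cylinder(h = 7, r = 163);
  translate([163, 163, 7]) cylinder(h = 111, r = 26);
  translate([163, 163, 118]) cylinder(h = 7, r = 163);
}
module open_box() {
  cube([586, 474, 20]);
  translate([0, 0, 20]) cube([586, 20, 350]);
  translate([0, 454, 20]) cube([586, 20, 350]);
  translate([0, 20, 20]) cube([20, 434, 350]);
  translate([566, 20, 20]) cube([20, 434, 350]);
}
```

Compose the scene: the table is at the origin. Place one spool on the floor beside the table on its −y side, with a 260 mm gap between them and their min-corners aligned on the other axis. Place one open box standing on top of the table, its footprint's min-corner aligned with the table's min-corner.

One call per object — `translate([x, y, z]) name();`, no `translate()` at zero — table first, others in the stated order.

table();
translate([0, -586, 0]) spool();
translate([0, 0, 773]) open_box();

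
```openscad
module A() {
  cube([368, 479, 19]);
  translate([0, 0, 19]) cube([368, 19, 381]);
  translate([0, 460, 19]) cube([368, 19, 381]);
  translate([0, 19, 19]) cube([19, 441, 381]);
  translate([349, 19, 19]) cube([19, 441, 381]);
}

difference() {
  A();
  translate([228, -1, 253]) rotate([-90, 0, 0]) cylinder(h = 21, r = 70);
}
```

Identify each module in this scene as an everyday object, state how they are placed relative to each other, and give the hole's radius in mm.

The subtracted cylinder has r = 70 mm.

A is an open box. The open box has a circular hole through its front wall. The hole's radius is 70 mm.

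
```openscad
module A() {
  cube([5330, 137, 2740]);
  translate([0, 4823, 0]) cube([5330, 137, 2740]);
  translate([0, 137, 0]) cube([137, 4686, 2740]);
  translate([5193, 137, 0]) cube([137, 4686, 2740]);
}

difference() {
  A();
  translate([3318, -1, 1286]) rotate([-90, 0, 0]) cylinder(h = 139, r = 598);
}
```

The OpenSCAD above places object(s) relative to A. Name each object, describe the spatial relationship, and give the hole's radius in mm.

A is a house frame. The house frame has a circular hole through its front wall. The hole's radius is 598 mm.

The subtracted cylinder has r = 598 mm.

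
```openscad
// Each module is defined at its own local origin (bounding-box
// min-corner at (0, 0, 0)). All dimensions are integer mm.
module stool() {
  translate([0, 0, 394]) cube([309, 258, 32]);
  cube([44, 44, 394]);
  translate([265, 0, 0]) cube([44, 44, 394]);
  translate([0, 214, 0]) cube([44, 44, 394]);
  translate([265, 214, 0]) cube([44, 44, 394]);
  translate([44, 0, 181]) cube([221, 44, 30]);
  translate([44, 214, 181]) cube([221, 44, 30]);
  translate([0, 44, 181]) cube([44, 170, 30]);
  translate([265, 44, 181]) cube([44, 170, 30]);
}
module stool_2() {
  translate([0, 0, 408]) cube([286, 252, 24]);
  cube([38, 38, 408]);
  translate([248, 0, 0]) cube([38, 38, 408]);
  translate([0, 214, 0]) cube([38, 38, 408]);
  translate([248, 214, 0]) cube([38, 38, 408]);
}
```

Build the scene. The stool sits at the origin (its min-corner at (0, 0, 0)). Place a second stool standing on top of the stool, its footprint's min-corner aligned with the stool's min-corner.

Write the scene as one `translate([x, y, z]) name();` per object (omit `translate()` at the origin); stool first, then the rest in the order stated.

stool();
translate([0, 0, 426]) stool_2();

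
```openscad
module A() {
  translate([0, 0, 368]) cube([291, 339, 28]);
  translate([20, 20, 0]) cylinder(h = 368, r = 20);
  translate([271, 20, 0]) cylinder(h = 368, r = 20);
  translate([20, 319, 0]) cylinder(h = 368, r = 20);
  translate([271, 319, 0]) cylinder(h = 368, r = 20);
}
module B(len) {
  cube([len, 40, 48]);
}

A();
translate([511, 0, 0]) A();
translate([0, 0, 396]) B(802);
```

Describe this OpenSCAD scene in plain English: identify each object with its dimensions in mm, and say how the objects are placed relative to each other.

A is a four-legged stool. The seat is a 291×339×28 mm slab whose top surface is at z = 396 mm; four round legs, each 40 mm in diameter, run from the floor (z = 0) to the underside of the seat, each leg's axis is inset half a diameter from the nearest pair of seat edges (so the leg's bounding box is flush with the corner).

B is a rectangular beam 802 mm long (x), 40 mm deep (y), 48 mm thick (z).

The beam spans the tops of two stools placed 220 mm apart, resting at z = 396 mm.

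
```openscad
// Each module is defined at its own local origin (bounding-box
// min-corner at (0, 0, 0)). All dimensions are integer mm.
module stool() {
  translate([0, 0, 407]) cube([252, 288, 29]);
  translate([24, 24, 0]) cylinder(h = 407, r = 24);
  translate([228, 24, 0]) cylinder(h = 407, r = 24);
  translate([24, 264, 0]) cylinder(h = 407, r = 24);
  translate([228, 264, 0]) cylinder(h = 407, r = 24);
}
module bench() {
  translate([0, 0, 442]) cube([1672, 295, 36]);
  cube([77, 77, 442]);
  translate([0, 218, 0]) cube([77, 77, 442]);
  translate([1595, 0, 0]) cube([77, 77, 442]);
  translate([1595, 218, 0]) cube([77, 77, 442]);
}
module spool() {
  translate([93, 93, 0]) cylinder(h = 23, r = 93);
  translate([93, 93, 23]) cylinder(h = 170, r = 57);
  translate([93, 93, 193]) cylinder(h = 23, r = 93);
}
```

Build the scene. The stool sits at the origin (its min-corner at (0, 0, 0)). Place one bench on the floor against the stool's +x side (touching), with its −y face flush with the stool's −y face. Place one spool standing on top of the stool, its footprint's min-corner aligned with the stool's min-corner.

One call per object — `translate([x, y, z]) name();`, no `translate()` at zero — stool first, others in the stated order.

stool();
translate([252, 0, 0]) bench();
translate([0, 0, 436]) spool();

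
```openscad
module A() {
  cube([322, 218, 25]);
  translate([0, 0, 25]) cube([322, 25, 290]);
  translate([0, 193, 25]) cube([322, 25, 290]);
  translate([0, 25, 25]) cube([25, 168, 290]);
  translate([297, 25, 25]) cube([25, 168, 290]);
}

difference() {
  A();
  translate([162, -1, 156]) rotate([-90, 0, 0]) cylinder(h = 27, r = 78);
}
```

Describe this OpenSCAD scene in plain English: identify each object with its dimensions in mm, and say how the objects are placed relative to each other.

A is an open storage box with external size 322×218×315 mm and wall thickness 25 mm (the base is also 25 mm thick). The base covers the whole footprint; the four walls stand on the base, with the y-facing walls full-width and the x-facing walls fitting between their inner faces.

The open box has a circular hole of radius 78 mm through its front wall, centred at (x = 162, z = 156).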